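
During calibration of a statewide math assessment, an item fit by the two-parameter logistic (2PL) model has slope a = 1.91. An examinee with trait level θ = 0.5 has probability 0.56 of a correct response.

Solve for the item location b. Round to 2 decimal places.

0.37

P(θ) = 1 / (1 + exp(−a(θ − b)))
logit(0.56) = ln(0.56/0.44) = 0.2412
b = θ − logit/(a) = 0.5 − 0.2412/1.9100 = 0.3737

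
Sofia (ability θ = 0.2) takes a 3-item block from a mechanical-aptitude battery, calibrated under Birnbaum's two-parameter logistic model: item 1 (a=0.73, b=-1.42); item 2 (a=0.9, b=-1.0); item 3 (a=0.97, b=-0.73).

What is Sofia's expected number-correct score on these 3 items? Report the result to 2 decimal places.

P(θ) = 1 / (1 + exp(−a(θ − b)))
P_1 = 1/(1+e^{-1.1826}) = 0.7654
P_2 = 1/(1+e^{-1.0800}) = 0.7465
P_3 = 1/(1+e^{-0.9021}) = 0.7114
E[score] = 0.7654 + 0.7465 + 0.7114 = 2.2233

2.22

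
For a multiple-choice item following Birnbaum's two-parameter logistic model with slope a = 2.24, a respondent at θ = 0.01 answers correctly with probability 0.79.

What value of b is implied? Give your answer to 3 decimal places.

-0.581

P(θ) = 1 / (1 + exp(−a(θ − b)))
logit(0.79) = ln(0.79/0.21) = 1.3249
b = θ − logit/(a) = 0.01 − 1.3249/2.2400 = -0.5815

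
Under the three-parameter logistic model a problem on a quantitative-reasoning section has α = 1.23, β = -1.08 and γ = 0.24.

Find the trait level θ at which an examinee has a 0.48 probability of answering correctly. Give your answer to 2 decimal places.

-1.71

P(θ) = γ + (1 − γ) · 1 / (1 + exp(−α(θ − β)))
Remove guessing floor: (0.48 − 0.24)/(1 − 0.24) = 0.3158
logit = ln(0.3158/0.6842) = -0.7732
θ = β + logit/(α) = -1.08 + (-0.7732)/1.2300 = -1.7086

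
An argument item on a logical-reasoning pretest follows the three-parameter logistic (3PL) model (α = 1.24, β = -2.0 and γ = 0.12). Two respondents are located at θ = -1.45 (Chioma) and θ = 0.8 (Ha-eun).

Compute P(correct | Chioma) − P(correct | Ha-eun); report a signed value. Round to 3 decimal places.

-0.269

P(θ) = γ + (1 − γ) · 1 / (1 + exp(−α(θ − β)))
P(Chioma) = 0.7045  [exponent 0.6820]
P(Ha-eun) = 0.9735  [exponent 3.4720]
Difference = 0.7045 − 0.9735 = -0.2690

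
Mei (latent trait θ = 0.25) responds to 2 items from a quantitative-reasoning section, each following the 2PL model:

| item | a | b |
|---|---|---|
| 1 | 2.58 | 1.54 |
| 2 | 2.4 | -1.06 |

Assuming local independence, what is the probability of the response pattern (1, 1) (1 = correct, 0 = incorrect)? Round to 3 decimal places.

0.033

P(θ) = 1 / (1 + exp(−a(θ − b)))
P_1 = 1/(1+e^{3.3282}) = 0.0346
P_2 = 1/(1+e^{-3.1440}) = 0.9587
L = P_1 × P_2 = 0.0346 × 0.9587 = 0.03319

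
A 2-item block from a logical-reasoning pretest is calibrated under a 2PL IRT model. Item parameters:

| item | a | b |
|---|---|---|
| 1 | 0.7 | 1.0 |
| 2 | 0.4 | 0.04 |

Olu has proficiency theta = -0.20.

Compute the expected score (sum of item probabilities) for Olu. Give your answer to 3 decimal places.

P(theta) = 1 / (1 + exp(−a(theta − b)))
P_1 = 1/(1+e^{0.8400}) = 0.3015
P_2 = 1/(1+e^{0.0960}) = 0.4760
E[score] = 0.3015 + 0.4760 = 0.7776

0.778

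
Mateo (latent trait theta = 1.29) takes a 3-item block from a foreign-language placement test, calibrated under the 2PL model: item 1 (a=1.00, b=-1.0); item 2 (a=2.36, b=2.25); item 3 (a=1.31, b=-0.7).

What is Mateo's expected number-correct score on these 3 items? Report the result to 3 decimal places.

1.933

P(theta) = 1 / (1 + exp(−a(theta − b)))
P_1 = 1/(1+e^{-2.2900}) = 0.9080
P_2 = 1/(1+e^{2.2656}) = 0.0940
P_3 = 1/(1+e^{-2.6069}) = 0.9313
E[score] = 0.9080 + 0.0940 + 0.9313 = 1.9334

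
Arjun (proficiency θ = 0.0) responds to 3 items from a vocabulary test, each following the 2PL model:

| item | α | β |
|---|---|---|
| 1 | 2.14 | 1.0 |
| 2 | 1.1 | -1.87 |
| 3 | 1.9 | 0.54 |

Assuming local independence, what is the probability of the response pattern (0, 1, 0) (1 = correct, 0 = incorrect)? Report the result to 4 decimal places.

P(θ) = 1 / (1 + exp(−α(θ − β)))
P_1 = 1/(1+e^{2.1400}) = 0.1053
P_2 = 1/(1+e^{-2.0570}) = 0.8867
P_3 = 1/(1+e^{1.0260}) = 0.2639
L = (1−P_1) × P_2 × (1−P_3) = 0.8947 × 0.8867 × 0.7361 = 0.58399

0.5840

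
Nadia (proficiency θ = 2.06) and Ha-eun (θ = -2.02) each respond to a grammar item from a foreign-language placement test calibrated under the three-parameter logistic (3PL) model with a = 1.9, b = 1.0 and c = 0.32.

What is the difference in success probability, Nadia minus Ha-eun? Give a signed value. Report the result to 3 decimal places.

P(θ) = c + (1 − c) · 1 / (1 + exp(−a(θ − b)))
P(Nadia) = 0.9199  [exponent 2.0140]
P(Ha-eun) = 0.3222  [exponent -5.7380]
Difference = 0.9199 − 0.3222 = 0.5978

0.598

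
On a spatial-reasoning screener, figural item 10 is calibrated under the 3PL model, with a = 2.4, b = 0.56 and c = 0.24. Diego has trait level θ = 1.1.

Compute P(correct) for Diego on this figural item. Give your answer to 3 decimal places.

0.837

P(θ) = c + (1 − c) · 1 / (1 + exp(−a(θ − b)))
Exponent: 2.4 × (1.1 − 0.56) = 1.2960
1/(1 + e^{-1.2960}) = 0.7852
P = 0.24 + 0.76 × 0.7852 = 0.8367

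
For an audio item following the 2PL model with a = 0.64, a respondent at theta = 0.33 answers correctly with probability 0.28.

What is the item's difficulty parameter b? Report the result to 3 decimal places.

1.806

P(theta) = 1 / (1 + exp(−a(theta − b)))
logit(0.28) = ln(0.28/0.72) = -0.9445
b = theta − logit/(a) = 0.33 − (-0.9445)/0.6400 = 1.8057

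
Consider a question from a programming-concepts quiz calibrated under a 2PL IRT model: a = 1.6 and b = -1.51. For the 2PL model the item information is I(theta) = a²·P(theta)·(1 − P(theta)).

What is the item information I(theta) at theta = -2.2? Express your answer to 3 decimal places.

0.479

P = 1/(1+e^{1.1040}) = 0.2490
P(1−P) = 0.2490 × 0.7510 = 0.1870
I = a² × P(1−P) = 1.6² × 0.1870 = 0.47871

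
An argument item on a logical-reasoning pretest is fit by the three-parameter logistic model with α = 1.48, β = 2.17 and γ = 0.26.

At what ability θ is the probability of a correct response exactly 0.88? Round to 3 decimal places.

P(θ) = γ + (1 − γ) · 1 / (1 + exp(−α(θ − β)))
Remove guessing floor: (0.88 − 0.26)/(1 − 0.26) = 0.8378
logit = ln(0.8378/0.1622) = 1.6422
θ = β + logit/(α) = 2.17 + 1.6422/1.4800 = 3.2796

3.280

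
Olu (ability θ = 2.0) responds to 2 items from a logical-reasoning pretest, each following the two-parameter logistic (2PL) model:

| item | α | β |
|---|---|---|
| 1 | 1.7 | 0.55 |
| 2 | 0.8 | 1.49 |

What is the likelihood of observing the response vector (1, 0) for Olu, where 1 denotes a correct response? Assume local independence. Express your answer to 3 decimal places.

0.368

P(θ) = 1 / (1 + exp(−α(θ − β)))
P_1 = 1/(1+e^{-2.4650}) = 0.9217
P_2 = 1/(1+e^{-0.4080}) = 0.6006
L = P_1 × (1−P_2) = 0.9217 × 0.3994 = 0.36810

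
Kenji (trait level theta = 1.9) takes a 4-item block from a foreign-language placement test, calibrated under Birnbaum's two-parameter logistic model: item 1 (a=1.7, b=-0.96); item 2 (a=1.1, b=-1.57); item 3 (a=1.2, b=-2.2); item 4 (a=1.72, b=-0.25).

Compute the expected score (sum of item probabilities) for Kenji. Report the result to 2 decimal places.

3.94

P(theta) = 1 / (1 + exp(−a(theta − b)))
P_1 = 1/(1+e^{-4.8620}) = 0.9923
P_2 = 1/(1+e^{-3.8170}) = 0.9785
P_3 = 1/(1+e^{-4.9200}) = 0.9928
P_4 = 1/(1+e^{-3.6980}) = 0.9758
E[score] = 0.9923 + 0.9785 + 0.9928 + 0.9758 = 3.9394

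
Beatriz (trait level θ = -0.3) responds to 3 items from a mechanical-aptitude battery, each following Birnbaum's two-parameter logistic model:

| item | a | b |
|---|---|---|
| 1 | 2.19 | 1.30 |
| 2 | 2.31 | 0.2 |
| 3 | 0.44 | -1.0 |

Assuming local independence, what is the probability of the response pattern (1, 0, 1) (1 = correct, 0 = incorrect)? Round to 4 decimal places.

0.0128

P(θ) = 1 / (1 + exp(−a(θ − b)))
P_1 = 1/(1+e^{3.5040}) = 0.0292
P_2 = 1/(1+e^{1.1550}) = 0.2396
P_3 = 1/(1+e^{-0.3080}) = 0.5764
L = P_1 × (1−P_2) × P_3 = 0.0292 × 0.7604 × 0.5764 = 0.01280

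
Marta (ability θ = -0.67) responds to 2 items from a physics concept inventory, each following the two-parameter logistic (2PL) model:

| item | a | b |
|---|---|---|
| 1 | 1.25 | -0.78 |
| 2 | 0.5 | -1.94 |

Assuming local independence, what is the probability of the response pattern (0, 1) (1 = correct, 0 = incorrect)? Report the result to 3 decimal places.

0.304

P(θ) = 1 / (1 + exp(−a(θ − b)))
P_1 = 1/(1+e^{-0.1375}) = 0.5343
P_2 = 1/(1+e^{-0.6350}) = 0.6536
L = (1−P_1) × P_2 = 0.4657 × 0.6536 = 0.30438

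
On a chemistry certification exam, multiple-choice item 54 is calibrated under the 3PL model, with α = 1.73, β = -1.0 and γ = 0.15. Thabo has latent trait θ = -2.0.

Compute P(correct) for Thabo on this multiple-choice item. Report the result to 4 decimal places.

P(θ) = γ + (1 − γ) · 1 / (1 + exp(−α(θ − β)))
Exponent: 1.73 × (-2.0 − (-1.0)) = -1.7300
1/(1 + e^{1.7300}) = 0.1506
P = 0.15 + 0.85 × 0.1506 = 0.2780

0.2780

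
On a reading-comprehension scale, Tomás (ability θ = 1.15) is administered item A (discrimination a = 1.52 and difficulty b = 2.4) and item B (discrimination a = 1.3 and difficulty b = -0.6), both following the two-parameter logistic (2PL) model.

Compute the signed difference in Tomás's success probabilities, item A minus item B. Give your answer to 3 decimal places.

P(θ) = 1 / (1 + exp(−a(θ − b)))
P_A = 0.1301
P_B = 0.9068
P_A − P_B = -0.7767

-0.777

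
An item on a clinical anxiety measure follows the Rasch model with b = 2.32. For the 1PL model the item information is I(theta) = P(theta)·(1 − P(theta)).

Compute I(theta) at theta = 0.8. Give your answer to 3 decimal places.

0.147

P = 1/(1+e^{1.5200}) = 0.1795
P(1−P) = 0.1795 × 0.8205 = 0.1473
I = P(1−P) = 0.14726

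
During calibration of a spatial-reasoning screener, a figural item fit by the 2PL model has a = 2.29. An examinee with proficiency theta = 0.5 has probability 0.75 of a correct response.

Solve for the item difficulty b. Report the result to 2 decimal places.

0.02

P(theta) = 1 / (1 + exp(−a(theta − b)))
logit(0.75) = ln(0.75/0.25) = 1.0986
b = theta − logit/(a) = 0.5 − 1.0986/2.2900 = 0.0203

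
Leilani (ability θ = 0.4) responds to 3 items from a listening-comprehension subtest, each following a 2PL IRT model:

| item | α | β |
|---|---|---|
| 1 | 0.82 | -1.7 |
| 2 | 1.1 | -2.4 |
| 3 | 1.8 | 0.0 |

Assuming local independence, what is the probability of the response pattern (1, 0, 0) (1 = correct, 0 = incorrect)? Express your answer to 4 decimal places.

P(θ) = 1 / (1 + exp(−α(θ − β)))
P_1 = 1/(1+e^{-1.7220}) = 0.8484
P_2 = 1/(1+e^{-3.0800}) = 0.9561
P_3 = 1/(1+e^{-0.7200}) = 0.6726
L = P_1 × (1−P_2) × (1−P_3) = 0.8484 × 0.0439 × 0.3274 = 0.01220

0.0122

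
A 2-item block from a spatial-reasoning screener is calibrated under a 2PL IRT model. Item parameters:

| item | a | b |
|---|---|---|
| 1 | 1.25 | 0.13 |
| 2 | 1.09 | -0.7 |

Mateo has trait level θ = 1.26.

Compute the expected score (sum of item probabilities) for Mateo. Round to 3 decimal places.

1.699

P(θ) = 1 / (1 + exp(−a(θ − b)))
P_1 = 1/(1+e^{-1.4125}) = 0.8042
P_2 = 1/(1+e^{-2.1364}) = 0.8944
E[score] = 0.8042 + 0.8944 = 1.6986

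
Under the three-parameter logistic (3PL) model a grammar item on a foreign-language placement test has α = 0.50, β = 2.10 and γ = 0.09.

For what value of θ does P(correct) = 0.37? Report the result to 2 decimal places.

0.48

P(θ) = γ + (1 − γ) · 1 / (1 + exp(−α(θ − β)))
Remove guessing floor: (0.37 − 0.09)/(1 − 0.09) = 0.3077
logit = ln(0.3077/0.6923) = -0.8109
θ = β + logit/(α) = 2.10 + (-0.8109)/0.5000 = 0.4781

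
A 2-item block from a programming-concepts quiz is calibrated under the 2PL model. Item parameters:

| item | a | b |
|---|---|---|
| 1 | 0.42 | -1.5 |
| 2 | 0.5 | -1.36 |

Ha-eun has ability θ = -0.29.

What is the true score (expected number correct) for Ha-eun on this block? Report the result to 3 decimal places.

P(θ) = 1 / (1 + exp(−a(θ − b)))
P_1 = 1/(1+e^{-0.5082}) = 0.6244
P_2 = 1/(1+e^{-0.5350}) = 0.6306
E[score] = 0.6244 + 0.6306 = 1.2550

1.255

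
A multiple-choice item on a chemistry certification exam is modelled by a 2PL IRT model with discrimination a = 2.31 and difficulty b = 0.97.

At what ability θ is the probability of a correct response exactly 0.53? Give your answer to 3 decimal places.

1.022

P(θ) = 1 / (1 + exp(−a(θ − b)))
logit = ln(0.5300/0.4700) = 0.1201
θ = b + logit/(a) = 0.97 + 0.1201/2.3100 = 1.0220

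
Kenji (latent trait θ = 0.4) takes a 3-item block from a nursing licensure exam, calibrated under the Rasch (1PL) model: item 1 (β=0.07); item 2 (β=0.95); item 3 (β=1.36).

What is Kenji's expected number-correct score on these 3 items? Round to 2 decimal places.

1.22

P(θ) = 1 / (1 + exp(−(θ − β)))
P_1 = 1/(1+e^{-0.3300}) = 0.5818
P_2 = 1/(1+e^{0.5500}) = 0.3659
P_3 = 1/(1+e^{0.9600}) = 0.2769
E[score] = 0.5818 + 0.3659 + 0.2769 = 1.2245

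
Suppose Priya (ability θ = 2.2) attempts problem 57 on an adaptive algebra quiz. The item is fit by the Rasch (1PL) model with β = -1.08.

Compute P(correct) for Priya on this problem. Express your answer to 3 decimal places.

0.964

P(θ) = 1 / (1 + exp(−(θ − β)))
Exponent: (2.2 − (-1.08)) = 3.2800
1/(1 + e^{-3.2800}) = 0.9637
P = 0.9637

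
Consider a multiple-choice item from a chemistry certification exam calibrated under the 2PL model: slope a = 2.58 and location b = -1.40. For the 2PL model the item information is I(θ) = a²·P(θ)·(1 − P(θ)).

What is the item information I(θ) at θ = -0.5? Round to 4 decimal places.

P = 1/(1+e^{-2.3220}) = 0.9107
P(1−P) = 0.9107 × 0.0893 = 0.0813
I = a² × P(1−P) = 2.58² × 0.0813 = 0.54143

0.5414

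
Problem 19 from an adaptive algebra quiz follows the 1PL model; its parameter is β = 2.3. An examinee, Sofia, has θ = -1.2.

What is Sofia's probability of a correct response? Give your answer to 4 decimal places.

0.0293

P(θ) = 1 / (1 + exp(−(θ − β)))
Exponent: (-1.2 − 2.3) = -3.5000
1/(1 + e^{3.5000}) = 0.0293
P = 0.0293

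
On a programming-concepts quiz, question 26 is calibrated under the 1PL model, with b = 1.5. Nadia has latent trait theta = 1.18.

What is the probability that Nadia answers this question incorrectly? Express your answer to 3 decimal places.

P(theta) = 1 / (1 + exp(−(theta − b)))
Exponent: (1.18 − 1.5) = -0.3200
1/(1 + e^{0.3200}) = 0.4207
P = 0.4207
P(incorrect) = 1 − 0.4207 = 0.5793

0.579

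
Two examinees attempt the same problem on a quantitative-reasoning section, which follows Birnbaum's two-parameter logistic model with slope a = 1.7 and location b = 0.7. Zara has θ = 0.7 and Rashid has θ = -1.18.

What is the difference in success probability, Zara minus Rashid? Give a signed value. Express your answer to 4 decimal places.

P(θ) = 1 / (1 + exp(−a(θ − b)))
P(Zara) = 0.5000  [exponent 0.0000]
P(Rashid) = 0.0393  [exponent -3.1960]
Difference = 0.5000 − 0.0393 = 0.4607

0.4607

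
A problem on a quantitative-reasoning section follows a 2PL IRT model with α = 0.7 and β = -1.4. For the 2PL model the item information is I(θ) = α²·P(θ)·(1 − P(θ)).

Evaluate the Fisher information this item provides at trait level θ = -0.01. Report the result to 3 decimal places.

0.098

P = 1/(1+e^{-0.9730}) = 0.7257
P(1−P) = 0.7257 × 0.2743 = 0.1991
I = α² × P(1−P) = 0.7² × 0.1991 = 0.09754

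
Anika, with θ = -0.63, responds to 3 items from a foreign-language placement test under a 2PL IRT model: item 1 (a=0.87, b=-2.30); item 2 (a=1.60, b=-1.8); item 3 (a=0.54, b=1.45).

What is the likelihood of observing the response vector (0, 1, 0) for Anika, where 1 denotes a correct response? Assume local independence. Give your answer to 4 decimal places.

0.1240

P(θ) = 1 / (1 + exp(−a(θ − b)))
P_1 = 1/(1+e^{-1.4529}) = 0.8104
P_2 = 1/(1+e^{-1.8720}) = 0.8667
P_3 = 1/(1+e^{1.1232}) = 0.2454
L = (1−P_1) × P_2 × (1−P_3) = 0.1896 × 0.8667 × 0.7546 = 0.12397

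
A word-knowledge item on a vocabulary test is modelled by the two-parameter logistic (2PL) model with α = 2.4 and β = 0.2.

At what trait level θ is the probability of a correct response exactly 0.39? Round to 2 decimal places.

P(θ) = 1 / (1 + exp(−α(θ − β)))
logit = ln(0.3900/0.6100) = -0.4473
θ = β + logit/(α) = 0.2 + (-0.4473)/2.4000 = 0.0136

0.01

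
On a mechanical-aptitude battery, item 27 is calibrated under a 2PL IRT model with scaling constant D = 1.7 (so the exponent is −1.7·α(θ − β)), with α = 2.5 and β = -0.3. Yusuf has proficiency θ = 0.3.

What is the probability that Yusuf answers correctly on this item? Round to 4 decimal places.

0.9276

P(θ) = 1 / (1 + exp(−D·α(θ − β)))
Exponent: 1.7 × 2.5 × (0.3 − (-0.3)) = 2.5500
1/(1 + e^{-2.5500}) = 0.9276
P = 0.9276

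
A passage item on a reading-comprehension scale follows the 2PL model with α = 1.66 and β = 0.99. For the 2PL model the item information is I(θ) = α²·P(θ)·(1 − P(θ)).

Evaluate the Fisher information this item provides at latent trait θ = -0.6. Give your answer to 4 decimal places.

P = 1/(1+e^{2.6394}) = 0.0666
P(1−P) = 0.0666 × 0.9334 = 0.0622
I = α² × P(1−P) = 1.66² × 0.0622 = 0.17141

0.1714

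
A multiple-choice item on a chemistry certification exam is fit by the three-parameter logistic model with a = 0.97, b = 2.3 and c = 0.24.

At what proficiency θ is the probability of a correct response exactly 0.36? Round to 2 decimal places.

P(θ) = c + (1 − c) · 1 / (1 + exp(−a(θ − b)))
Remove guessing floor: (0.36 − 0.24)/(1 − 0.24) = 0.1579
logit = ln(0.1579/0.8421) = -1.6740
θ = b + logit/(a) = 2.3 + (-1.6740)/0.9700 = 0.5743

0.57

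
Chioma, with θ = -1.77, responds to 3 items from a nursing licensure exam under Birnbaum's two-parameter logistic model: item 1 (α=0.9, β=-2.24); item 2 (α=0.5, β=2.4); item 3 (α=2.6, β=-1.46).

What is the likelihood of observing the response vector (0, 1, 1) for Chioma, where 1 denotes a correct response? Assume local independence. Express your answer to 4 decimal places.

P(θ) = 1 / (1 + exp(−α(θ − β)))
P_1 = 1/(1+e^{-0.4230}) = 0.6042
P_2 = 1/(1+e^{2.0850}) = 0.1106
P_3 = 1/(1+e^{0.8060}) = 0.3087
L = (1−P_1) × P_2 × P_3 = 0.3958 × 0.1106 × 0.3087 = 0.01351

0.0135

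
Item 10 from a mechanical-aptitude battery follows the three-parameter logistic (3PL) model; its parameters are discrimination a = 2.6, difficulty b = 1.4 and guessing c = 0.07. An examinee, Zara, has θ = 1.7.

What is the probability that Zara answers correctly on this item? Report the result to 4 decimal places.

P(θ) = c + (1 − c) · 1 / (1 + exp(−a(θ − b)))
Exponent: 2.6 × (1.7 − 1.4) = 0.7800
1/(1 + e^{-0.7800}) = 0.6857
P = 0.07 + 0.93 × 0.6857 = 0.7077

0.7077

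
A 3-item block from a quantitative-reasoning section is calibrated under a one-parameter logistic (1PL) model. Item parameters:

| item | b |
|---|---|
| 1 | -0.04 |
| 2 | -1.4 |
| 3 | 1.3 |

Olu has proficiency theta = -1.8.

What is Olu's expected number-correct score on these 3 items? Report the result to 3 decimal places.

0.591

P(theta) = 1 / (1 + exp(−(theta − b)))
P_1 = 1/(1+e^{1.7600}) = 0.1468
P_2 = 1/(1+e^{0.4000}) = 0.4013
P_3 = 1/(1+e^{3.1000}) = 0.0431
E[score] = 0.1468 + 0.4013 + 0.0431 = 0.5912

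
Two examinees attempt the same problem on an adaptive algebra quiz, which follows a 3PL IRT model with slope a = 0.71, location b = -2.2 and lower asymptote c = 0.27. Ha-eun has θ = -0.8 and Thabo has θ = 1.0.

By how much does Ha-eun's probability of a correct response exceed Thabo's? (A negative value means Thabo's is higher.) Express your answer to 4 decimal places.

-0.1290

P(θ) = c + (1 − c) · 1 / (1 + exp(−a(θ − b)))
P(Ha-eun) = 0.8028  [exponent 0.9940]
P(Thabo) = 0.9318  [exponent 2.2720]
Difference = 0.8028 − 0.9318 = -0.1290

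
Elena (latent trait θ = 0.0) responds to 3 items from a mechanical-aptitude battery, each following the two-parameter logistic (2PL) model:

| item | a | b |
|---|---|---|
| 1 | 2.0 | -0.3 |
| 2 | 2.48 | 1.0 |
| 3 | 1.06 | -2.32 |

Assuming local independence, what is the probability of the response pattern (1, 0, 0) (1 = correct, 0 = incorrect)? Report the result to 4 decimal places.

0.0469

P(θ) = 1 / (1 + exp(−a(θ − b)))
P_1 = 1/(1+e^{-0.6000}) = 0.6457
P_2 = 1/(1+e^{2.4800}) = 0.0773
P_3 = 1/(1+e^{-2.4592}) = 0.9212
L = P_1 × (1−P_2) × (1−P_3) = 0.6457 × 0.9227 × 0.0788 = 0.04693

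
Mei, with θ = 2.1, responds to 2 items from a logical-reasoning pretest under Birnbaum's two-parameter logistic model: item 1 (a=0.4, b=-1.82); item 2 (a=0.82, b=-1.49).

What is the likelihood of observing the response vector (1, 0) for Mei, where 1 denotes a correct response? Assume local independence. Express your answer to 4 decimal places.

0.0414

P(θ) = 1 / (1 + exp(−a(θ − b)))
P_1 = 1/(1+e^{-1.5680}) = 0.8275
P_2 = 1/(1+e^{-2.9438}) = 0.9500
L = P_1 × (1−P_2) = 0.8275 × 0.0500 = 0.04140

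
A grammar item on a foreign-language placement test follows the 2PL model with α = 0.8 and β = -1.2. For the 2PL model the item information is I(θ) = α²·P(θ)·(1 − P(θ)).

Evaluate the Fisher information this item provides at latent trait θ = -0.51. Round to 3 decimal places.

P = 1/(1+e^{-0.5520}) = 0.6346
P(1−P) = 0.6346 × 0.3654 = 0.2319
I = α² × P(1−P) = 0.8² × 0.2319 = 0.14841

0.148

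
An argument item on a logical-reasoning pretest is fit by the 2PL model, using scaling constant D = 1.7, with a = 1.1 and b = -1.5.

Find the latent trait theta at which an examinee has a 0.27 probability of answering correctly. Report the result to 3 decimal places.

P(theta) = 1 / (1 + exp(−D·a(theta − b)))
logit = ln(0.2700/0.7300) = -0.9946
theta = b + logit/(1.7·a) = -1.5 + (-0.9946)/1.8700 = -2.0319

-2.032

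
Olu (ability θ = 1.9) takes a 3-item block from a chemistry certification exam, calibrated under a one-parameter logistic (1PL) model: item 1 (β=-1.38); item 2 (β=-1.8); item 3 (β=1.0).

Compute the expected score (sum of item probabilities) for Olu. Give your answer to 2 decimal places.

P(θ) = 1 / (1 + exp(−(θ − β)))
P_1 = 1/(1+e^{-3.2800}) = 0.9637
P_2 = 1/(1+e^{-3.7000}) = 0.9759
P_3 = 1/(1+e^{-0.9000}) = 0.7109
E[score] = 0.9637 + 0.9759 + 0.7109 = 2.6506

2.65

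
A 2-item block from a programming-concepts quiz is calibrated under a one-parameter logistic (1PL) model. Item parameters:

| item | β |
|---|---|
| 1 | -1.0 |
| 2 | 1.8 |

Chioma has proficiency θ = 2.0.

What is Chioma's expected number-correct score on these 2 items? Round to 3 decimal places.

P(θ) = 1 / (1 + exp(−(θ − β)))
P_1 = 1/(1+e^{-3.0000}) = 0.9526
P_2 = 1/(1+e^{-0.2000}) = 0.5498
E[score] = 0.9526 + 0.5498 = 1.5024

1.502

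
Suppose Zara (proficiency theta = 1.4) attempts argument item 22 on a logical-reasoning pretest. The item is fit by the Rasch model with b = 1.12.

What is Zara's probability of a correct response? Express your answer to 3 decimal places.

0.570

P(theta) = 1 / (1 + exp(−(theta − b)))
Exponent: (1.4 − 1.12) = 0.2800
1/(1 + e^{-0.2800}) = 0.5695
P = 0.5695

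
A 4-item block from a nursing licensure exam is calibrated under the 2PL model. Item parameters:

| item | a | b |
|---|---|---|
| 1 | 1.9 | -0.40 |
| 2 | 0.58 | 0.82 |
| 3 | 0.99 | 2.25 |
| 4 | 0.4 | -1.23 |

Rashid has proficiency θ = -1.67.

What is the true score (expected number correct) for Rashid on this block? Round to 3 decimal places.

0.749

P(θ) = 1 / (1 + exp(−a(θ − b)))
P_1 = 1/(1+e^{2.4130}) = 0.0822
P_2 = 1/(1+e^{1.4442}) = 0.1909
P_3 = 1/(1+e^{3.8808}) = 0.0202
P_4 = 1/(1+e^{0.1760}) = 0.4561
E[score] = 0.0822 + 0.1909 + 0.0202 + 0.4561 = 0.7494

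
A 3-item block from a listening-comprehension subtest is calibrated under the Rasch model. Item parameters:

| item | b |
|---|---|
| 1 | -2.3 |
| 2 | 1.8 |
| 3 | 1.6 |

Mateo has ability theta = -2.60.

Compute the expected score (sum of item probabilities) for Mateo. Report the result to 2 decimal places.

P(theta) = 1 / (1 + exp(−(theta − b)))
P_1 = 1/(1+e^{0.3000}) = 0.4256
P_2 = 1/(1+e^{4.4000}) = 0.0121
P_3 = 1/(1+e^{4.2000}) = 0.0148
E[score] = 0.4256 + 0.0121 + 0.0148 = 0.4525

0.45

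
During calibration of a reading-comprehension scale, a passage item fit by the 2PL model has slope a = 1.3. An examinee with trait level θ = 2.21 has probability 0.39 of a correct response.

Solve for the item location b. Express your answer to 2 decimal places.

P(θ) = 1 / (1 + exp(−a(θ − b)))
logit(0.39) = ln(0.39/0.61) = -0.4473
b = θ − logit/(a) = 2.21 − (-0.4473)/1.3000 = 2.5541

2.55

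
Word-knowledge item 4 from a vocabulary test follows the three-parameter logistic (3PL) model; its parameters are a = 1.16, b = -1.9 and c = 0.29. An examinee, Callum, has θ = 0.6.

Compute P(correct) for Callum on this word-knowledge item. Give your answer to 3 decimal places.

0.963

P(θ) = c + (1 − c) · 1 / (1 + exp(−a(θ − b)))
Exponent: 1.16 × (0.6 − (-1.9)) = 2.9000
1/(1 + e^{-2.9000}) = 0.9478
P = 0.29 + 0.71 × 0.9478 = 0.9630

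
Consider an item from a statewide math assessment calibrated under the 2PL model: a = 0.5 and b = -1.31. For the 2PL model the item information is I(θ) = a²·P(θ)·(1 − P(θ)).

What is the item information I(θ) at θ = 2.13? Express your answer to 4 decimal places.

0.0322

P = 1/(1+e^{-1.7200}) = 0.8481
P(1−P) = 0.8481 × 0.1519 = 0.1288
I = a² × P(1−P) = 0.5² × 0.1288 = 0.03220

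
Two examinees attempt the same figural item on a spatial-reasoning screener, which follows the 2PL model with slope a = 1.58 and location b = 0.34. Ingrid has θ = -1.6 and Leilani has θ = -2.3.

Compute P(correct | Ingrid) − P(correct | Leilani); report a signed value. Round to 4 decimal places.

0.0294

P(θ) = 1 / (1 + exp(−a(θ − b)))
P(Ingrid) = 0.0446  [exponent -3.0652]
P(Leilani) = 0.0152  [exponent -4.1712]
Difference = 0.0446 − 0.0152 = 0.0294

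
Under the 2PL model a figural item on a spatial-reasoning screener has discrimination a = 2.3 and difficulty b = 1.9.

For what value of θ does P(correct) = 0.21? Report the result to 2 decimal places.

1.32

P(θ) = 1 / (1 + exp(−a(θ − b)))
logit = ln(0.2100/0.7900) = -1.3249
θ = b + logit/(a) = 1.9 + (-1.3249)/2.3000 = 1.3239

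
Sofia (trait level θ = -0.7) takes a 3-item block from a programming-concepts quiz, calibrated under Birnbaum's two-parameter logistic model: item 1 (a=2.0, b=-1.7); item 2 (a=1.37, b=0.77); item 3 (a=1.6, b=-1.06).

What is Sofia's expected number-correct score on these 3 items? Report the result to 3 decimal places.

P(θ) = 1 / (1 + exp(−a(θ − b)))
P_1 = 1/(1+e^{-2.0000}) = 0.8808
P_2 = 1/(1+e^{2.0139}) = 0.1178
P_3 = 1/(1+e^{-0.5760}) = 0.6401
E[score] = 0.8808 + 0.1178 + 0.6401 = 1.6387

1.639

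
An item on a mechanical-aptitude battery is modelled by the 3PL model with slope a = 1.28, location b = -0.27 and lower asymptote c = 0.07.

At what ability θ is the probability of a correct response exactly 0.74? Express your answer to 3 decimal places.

P(θ) = c + (1 − c) · 1 / (1 + exp(−a(θ − b)))
Remove guessing floor: (0.74 − 0.07)/(1 − 0.07) = 0.7204
logit = ln(0.7204/0.2796) = 0.9466
θ = b + logit/(a) = -0.27 + 0.9466/1.2800 = 0.4695

0.470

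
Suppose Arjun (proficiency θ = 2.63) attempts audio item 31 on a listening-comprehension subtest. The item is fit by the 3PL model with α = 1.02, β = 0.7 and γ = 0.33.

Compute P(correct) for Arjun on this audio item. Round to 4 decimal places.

0.9179

P(θ) = γ + (1 − γ) · 1 / (1 + exp(−α(θ − β)))
Exponent: 1.02 × (2.63 − 0.7) = 1.9686
1/(1 + e^{-1.9686}) = 0.8775
P = 0.33 + 0.67 × 0.8775 = 0.9179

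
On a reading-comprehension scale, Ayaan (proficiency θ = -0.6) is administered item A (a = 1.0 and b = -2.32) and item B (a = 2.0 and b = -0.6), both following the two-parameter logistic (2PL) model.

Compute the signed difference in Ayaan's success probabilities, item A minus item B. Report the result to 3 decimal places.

0.348

P(θ) = 1 / (1 + exp(−a(θ − b)))
P_A = 0.8481
P_B = 0.5000
P_A − P_B = 0.3481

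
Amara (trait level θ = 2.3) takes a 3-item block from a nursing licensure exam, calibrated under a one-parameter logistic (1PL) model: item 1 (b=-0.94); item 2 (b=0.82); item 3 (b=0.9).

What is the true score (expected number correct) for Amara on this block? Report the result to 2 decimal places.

2.58

P(θ) = 1 / (1 + exp(−(θ − b)))
P_1 = 1/(1+e^{-3.2400}) = 0.9623
P_2 = 1/(1+e^{-1.4800}) = 0.8146
P_3 = 1/(1+e^{-1.4000}) = 0.8022
E[score] = 0.9623 + 0.8146 + 0.8022 = 2.5791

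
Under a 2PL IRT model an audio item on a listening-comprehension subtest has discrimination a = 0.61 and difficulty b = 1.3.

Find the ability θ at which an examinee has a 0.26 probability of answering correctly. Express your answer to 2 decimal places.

-0.41

P(θ) = 1 / (1 + exp(−a(θ − b)))
logit = ln(0.2600/0.7400) = -1.0460
θ = b + logit/(a) = 1.3 + (-1.0460)/0.6100 = -0.4147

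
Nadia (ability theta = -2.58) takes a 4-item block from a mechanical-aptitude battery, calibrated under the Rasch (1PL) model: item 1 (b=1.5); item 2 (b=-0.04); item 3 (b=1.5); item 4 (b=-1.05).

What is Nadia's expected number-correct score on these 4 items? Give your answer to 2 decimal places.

P(theta) = 1 / (1 + exp(−(theta − b)))
P_1 = 1/(1+e^{4.0800}) = 0.0166
P_2 = 1/(1+e^{2.5400}) = 0.0731
P_3 = 1/(1+e^{4.0800}) = 0.0166
P_4 = 1/(1+e^{1.5300}) = 0.1780
E[score] = 0.0166 + 0.0731 + 0.0166 + 0.1780 = 0.2843

0.28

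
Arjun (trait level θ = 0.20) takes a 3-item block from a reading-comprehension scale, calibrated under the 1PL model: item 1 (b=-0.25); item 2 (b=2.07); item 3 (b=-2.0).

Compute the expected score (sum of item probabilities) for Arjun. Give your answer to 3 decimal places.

P(θ) = 1 / (1 + exp(−(θ − b)))
P_1 = 1/(1+e^{-0.4500}) = 0.6106
P_2 = 1/(1+e^{1.8700}) = 0.1335
P_3 = 1/(1+e^{-2.2000}) = 0.9002
E[score] = 0.6106 + 0.1335 + 0.9002 = 1.6444

1.644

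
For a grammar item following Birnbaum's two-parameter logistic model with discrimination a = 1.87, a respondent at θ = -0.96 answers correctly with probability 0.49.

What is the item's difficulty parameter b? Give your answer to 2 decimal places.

-0.94

P(θ) = 1 / (1 + exp(−a(θ − b)))
logit(0.49) = ln(0.49/0.51) = -0.0400
b = θ − logit/(a) = -0.96 − (-0.0400)/1.8700 = -0.9386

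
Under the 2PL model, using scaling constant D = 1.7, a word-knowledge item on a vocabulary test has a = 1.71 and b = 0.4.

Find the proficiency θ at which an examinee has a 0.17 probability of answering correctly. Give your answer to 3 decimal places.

-0.145

P(θ) = 1 / (1 + exp(−D·a(θ − b)))
logit = ln(0.1700/0.8300) = -1.5856
θ = b + logit/(1.7·a) = 0.4 + (-1.5856)/2.9070 = -0.1455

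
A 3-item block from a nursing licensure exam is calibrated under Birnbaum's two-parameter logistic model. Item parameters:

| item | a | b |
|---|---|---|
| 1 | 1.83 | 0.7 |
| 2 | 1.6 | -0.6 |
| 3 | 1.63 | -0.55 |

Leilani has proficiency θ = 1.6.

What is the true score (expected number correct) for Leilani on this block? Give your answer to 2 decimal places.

P(θ) = 1 / (1 + exp(−a(θ − b)))
P_1 = 1/(1+e^{-1.6470}) = 0.8385
P_2 = 1/(1+e^{-3.5200}) = 0.9713
P_3 = 1/(1+e^{-3.5045}) = 0.9708
E[score] = 0.8385 + 0.9713 + 0.9708 = 2.7806

2.78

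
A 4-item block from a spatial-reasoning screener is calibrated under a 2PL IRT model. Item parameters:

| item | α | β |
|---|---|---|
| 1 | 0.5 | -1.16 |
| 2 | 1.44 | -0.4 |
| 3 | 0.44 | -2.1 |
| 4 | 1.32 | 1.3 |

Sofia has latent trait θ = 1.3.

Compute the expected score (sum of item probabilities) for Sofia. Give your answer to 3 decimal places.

P(θ) = 1 / (1 + exp(−α(θ − β)))
P_1 = 1/(1+e^{-1.2300}) = 0.7738
P_2 = 1/(1+e^{-2.4480}) = 0.9204
P_3 = 1/(1+e^{-1.4960}) = 0.8170
P_4 = 1/(1+e^{0.0000}) = 0.5000
E[score] = 0.7738 + 0.9204 + 0.8170 + 0.5000 = 3.0112

3.011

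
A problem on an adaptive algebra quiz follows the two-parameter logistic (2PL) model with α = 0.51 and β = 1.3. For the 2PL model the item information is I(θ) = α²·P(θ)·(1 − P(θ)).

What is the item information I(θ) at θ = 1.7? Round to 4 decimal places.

P = 1/(1+e^{-0.2040}) = 0.5508
P(1−P) = 0.5508 × 0.4492 = 0.2474
I = α² × P(1−P) = 0.51² × 0.2474 = 0.06435

0.0644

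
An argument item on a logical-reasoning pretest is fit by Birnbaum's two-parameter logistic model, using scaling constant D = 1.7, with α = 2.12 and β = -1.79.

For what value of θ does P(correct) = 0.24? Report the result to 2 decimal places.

-2.11

P(θ) = 1 / (1 + exp(−D·α(θ − β)))
logit = ln(0.2400/0.7600) = -1.1527
θ = β + logit/(1.7·α) = -1.79 + (-1.1527)/3.6040 = -2.1098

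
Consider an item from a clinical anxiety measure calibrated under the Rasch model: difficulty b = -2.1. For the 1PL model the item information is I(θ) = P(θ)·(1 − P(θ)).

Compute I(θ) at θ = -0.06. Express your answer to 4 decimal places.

0.1018

P = 1/(1+e^{-2.0400}) = 0.8849
P(1−P) = 0.8849 × 0.1151 = 0.1018
I = P(1−P) = 0.10183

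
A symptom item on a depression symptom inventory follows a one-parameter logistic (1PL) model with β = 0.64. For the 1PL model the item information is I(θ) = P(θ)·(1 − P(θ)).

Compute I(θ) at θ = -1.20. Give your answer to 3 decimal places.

0.118

P = 1/(1+e^{1.8400}) = 0.1371
P(1−P) = 0.1371 × 0.8629 = 0.1183
I = P(1−P) = 0.11827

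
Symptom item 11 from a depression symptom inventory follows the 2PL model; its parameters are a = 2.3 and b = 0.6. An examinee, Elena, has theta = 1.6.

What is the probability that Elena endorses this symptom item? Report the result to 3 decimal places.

P(theta) = 1 / (1 + exp(−a(theta − b)))
Exponent: 2.3 × (1.6 − 0.6) = 2.3000
1/(1 + e^{-2.3000}) = 0.9089

0.909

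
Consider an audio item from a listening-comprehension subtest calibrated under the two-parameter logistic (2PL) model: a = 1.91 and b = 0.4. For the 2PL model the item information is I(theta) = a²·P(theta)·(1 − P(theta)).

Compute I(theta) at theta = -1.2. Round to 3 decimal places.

0.157

P = 1/(1+e^{3.0560}) = 0.0450
P(1−P) = 0.0450 × 0.9550 = 0.0429
I = a² × P(1−P) = 1.91² × 0.0429 = 0.15664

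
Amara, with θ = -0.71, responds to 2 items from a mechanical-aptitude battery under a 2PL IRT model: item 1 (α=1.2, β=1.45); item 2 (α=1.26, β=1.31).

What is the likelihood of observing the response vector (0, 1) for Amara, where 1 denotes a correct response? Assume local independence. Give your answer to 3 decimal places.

P(θ) = 1 / (1 + exp(−α(θ − β)))
P_1 = 1/(1+e^{2.5920}) = 0.0697
P_2 = 1/(1+e^{2.5452}) = 0.0727
L = (1−P_1) × P_2 = 0.9303 × 0.0727 = 0.06768

0.068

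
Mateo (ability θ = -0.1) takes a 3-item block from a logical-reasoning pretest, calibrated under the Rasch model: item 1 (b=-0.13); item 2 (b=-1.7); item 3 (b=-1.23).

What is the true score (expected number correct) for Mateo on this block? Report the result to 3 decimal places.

2.095

P(θ) = 1 / (1 + exp(−(θ − b)))
P_1 = 1/(1+e^{-0.0300}) = 0.5075
P_2 = 1/(1+e^{-1.6000}) = 0.8320
P_3 = 1/(1+e^{-1.1300}) = 0.7558
E[score] = 0.5075 + 0.8320 + 0.7558 = 2.0954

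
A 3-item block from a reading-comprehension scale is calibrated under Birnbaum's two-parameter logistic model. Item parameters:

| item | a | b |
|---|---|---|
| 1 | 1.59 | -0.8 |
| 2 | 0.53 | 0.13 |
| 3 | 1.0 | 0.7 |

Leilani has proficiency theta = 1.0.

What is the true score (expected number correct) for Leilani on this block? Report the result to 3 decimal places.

P(theta) = 1 / (1 + exp(−a(theta − b)))
P_1 = 1/(1+e^{-2.8620}) = 0.9459
P_2 = 1/(1+e^{-0.4611}) = 0.6133
P_3 = 1/(1+e^{-0.3000}) = 0.5744
E[score] = 0.9459 + 0.6133 + 0.5744 = 2.1337

2.134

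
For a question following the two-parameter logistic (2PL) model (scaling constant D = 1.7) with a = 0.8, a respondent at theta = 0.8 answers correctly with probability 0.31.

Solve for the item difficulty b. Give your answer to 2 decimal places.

P(theta) = 1 / (1 + exp(−D·a(theta − b)))
logit(0.31) = ln(0.31/0.69) = -0.8001
b = theta − logit/(1.7·a) = 0.8 − (-0.8001)/1.3600 = 1.3883

1.39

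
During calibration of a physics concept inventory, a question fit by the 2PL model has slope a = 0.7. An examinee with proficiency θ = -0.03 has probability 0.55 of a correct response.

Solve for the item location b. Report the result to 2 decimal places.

P(θ) = 1 / (1 + exp(−a(θ − b)))
logit(0.55) = ln(0.55/0.45) = 0.2007
b = θ − logit/(a) = -0.03 − 0.2007/0.7000 = -0.3167

-0.32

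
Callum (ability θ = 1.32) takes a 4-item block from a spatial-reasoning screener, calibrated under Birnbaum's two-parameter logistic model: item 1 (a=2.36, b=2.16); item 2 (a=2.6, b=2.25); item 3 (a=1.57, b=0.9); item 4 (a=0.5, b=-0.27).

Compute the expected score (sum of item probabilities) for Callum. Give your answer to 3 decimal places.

1.551

P(θ) = 1 / (1 + exp(−a(θ − b)))
P_1 = 1/(1+e^{1.9824}) = 0.1211
P_2 = 1/(1+e^{2.4180}) = 0.0818
P_3 = 1/(1+e^{-0.6594}) = 0.6591
P_4 = 1/(1+e^{-0.7950}) = 0.6889
E[score] = 0.1211 + 0.0818 + 0.6591 + 0.6889 = 1.5509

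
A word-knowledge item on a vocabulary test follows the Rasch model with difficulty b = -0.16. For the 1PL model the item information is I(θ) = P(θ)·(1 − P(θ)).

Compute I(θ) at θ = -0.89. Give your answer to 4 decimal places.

P = 1/(1+e^{0.7300}) = 0.3252
P(1−P) = 0.3252 × 0.6748 = 0.2194
I = P(1−P) = 0.21944

0.2194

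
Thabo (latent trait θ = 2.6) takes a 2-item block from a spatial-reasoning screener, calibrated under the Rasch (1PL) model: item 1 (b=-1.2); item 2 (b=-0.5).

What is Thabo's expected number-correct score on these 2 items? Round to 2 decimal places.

P(θ) = 1 / (1 + exp(−(θ − b)))
P_1 = 1/(1+e^{-3.8000}) = 0.9781
P_2 = 1/(1+e^{-3.1000}) = 0.9569
E[score] = 0.9781 + 0.9569 = 1.9350

1.94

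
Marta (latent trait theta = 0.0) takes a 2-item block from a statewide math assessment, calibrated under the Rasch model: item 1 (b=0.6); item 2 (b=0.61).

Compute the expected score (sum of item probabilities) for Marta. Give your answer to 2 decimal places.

P(theta) = 1 / (1 + exp(−(theta − b)))
P_1 = 1/(1+e^{0.6000}) = 0.3543
P_2 = 1/(1+e^{0.6100}) = 0.3521
E[score] = 0.3543 + 0.3521 = 0.7064

0.71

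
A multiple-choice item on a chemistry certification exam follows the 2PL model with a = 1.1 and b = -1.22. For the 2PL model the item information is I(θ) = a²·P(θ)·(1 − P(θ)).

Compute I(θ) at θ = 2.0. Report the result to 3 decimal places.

0.033

P = 1/(1+e^{-3.5420}) = 0.9719
P(1−P) = 0.9719 × 0.0281 = 0.0273
I = a² × P(1−P) = 1.1² × 0.0273 = 0.03309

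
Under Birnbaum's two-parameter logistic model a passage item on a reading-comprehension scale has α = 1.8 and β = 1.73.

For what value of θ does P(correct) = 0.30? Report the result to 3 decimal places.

P(θ) = 1 / (1 + exp(−α(θ − β)))
logit = ln(0.3000/0.7000) = -0.8473
θ = β + logit/(α) = 1.73 + (-0.8473)/1.8000 = 1.2593

1.259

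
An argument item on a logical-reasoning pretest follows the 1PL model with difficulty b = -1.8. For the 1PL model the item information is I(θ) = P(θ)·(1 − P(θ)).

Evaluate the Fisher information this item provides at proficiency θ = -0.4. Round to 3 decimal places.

0.159

P = 1/(1+e^{-1.4000}) = 0.8022
P(1−P) = 0.8022 × 0.1978 = 0.1587
I = P(1−P) = 0.15868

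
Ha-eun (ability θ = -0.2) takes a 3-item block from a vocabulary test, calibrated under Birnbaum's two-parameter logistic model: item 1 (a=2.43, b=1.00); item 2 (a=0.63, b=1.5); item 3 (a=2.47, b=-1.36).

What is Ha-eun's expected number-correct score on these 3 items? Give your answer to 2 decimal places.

P(θ) = 1 / (1 + exp(−a(θ − b)))
P_1 = 1/(1+e^{2.9160}) = 0.0514
P_2 = 1/(1+e^{1.0710}) = 0.2552
P_3 = 1/(1+e^{-2.8652}) = 0.9461
E[score] = 0.0514 + 0.2552 + 0.9461 = 1.2527

1.25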